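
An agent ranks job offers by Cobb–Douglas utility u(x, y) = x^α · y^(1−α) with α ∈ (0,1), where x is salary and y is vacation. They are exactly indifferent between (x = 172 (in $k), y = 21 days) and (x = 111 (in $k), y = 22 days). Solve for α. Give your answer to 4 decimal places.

The Cobb–Douglas utilities coincide, so 172^α·21^(1−α) = 111^α·22^(1−α).
Rearrange to (172/111)^α = (22/21)^(1−α) and take logs: α·0.4379643 = (1−α)·0.0465200.
With A = 0.4379643 and B = 0.0465200: α·A = (1−α)·B, so α = B/(A+B) = 0.0465200/0.4844843 ≈ 0.0960.

α ≈ 0.0960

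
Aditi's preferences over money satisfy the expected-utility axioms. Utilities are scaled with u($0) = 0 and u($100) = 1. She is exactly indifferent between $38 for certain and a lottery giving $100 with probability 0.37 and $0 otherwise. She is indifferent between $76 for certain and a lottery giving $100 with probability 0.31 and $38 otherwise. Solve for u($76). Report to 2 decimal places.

The first gamble pins u($38): it must equal 0.37·1 + 0.63·0 = 0.37.
Chaining: u($76) = 0.31·1.00 + 0.69·0.37 = 0.5653.

0.57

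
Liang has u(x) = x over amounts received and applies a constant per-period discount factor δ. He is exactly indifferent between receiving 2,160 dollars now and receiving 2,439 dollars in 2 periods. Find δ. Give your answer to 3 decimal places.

δ ≈ 0.941

Equating discounted utilities: u(2160) = δ^2·u(2439) ⇒ δ^2 = u(2160)/u(2439).
With u(x) = x: δ^2 = 2160/2439 = 0.88561.
So δ = 0.88561^(1/2) ≈ 0.941.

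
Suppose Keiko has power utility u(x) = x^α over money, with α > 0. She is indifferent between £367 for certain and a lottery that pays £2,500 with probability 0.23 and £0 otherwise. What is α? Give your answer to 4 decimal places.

EU(lottery) = 0.23·2500^α + 0.77·0 = 0.23·2500^α.
Setting u(367) equal to that: 367^α = 0.23·2500^α ⇒ (367/2500)^α = 0.23.
α = ln(0.23) / ln(367/2500) = -1.4696760/-1.9186842 ≈ 0.7660.

α ≈ 0.7660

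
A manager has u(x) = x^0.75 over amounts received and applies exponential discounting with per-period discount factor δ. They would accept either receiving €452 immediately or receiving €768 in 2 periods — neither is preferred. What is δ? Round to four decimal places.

δ ≈ 0.8197

Indifference means u(452) = δ^2 · u(768), so δ^2 = u(452)/u(768).
With u(x) = x^0.75: δ^2 = 452^0.75/768^0.75 = (452/768)^0.75 = 0.67194.
Taking the square root: δ = 0.67194^(1/2) ≈ 0.8197.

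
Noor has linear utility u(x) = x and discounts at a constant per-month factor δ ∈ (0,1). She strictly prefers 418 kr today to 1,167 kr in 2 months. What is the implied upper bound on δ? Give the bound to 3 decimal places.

δ < 0.598

Under u(x) = x this choice says 418 > δ^2·1167.
So δ^2 < 418/1167 = 0.35818; taking the square root of both positive sides preserves the inequality.
δ < (418/1167)^(1/2) ≈ 0.598.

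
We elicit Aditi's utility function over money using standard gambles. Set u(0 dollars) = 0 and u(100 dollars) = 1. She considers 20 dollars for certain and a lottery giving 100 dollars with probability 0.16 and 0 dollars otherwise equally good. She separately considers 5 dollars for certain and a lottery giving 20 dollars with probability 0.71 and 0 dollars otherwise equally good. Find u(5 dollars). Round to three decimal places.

From the first indifference, u(20 dollars) = 0.16·u(100 dollars) + 0.84·u(0 dollars) = 0.16·1 + 0.84·0 = 0.16.
Then u(5 dollars) = 0.71·u(20 dollars) + 0.29·u(0 dollars) = 0.71·0.16 + 0.29·0.00 = 0.1136.

0.114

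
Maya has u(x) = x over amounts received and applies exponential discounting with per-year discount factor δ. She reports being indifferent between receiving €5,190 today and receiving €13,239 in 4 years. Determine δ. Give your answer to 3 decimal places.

δ ≈ 0.791

Indifference means u(5190) = δ^4 · u(13239), so δ^4 = u(5190)/u(13239).
With u(x) = x: δ^4 = 5190/13239 = 0.39202.
Hence δ = (0.39202)^(1/4) = 0.79128.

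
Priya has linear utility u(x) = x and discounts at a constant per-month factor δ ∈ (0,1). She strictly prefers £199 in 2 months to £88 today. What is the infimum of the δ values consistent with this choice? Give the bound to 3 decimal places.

Comparing present values: 88 < δ^2·199.
Dividing by 199: δ^2 > 0.44221. Both sides are positive, so the square root keeps the direction.
δ > (88/199)^(1/2) ≈ 0.665.

δ > 0.665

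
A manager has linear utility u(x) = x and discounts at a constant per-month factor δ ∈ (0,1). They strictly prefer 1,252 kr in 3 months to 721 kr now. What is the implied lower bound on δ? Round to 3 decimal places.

Under u(x) = x this choice says 721 < δ^3·1252.
Hence δ^3 > 721/1252 = 0.57588, and x ↦ x^(1/3) is increasing on (0,∞).
δ > (721/1252)^(1/3) ≈ 0.832.

δ > 0.832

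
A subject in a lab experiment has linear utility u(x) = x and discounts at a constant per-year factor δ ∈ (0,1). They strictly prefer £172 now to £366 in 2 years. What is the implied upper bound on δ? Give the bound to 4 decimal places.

Comparing present values: 172 > δ^2·366.
Hence δ^2 < 172/366 = 0.46995, and x ↦ x^(1/2) is increasing on (0,∞).
δ < (172/366)^(1/2) ≈ 0.6855.

δ < 0.6855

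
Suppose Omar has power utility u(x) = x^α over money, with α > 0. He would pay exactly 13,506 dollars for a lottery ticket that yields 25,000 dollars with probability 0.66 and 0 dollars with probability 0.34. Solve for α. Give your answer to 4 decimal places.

α ≈ 0.6748

Since u(0) = 0, the lottery's EU is 0.66·25000^α.
Equating: 13506^α = 0.66·25000^α, i.e. 0.5402^α = 0.66.
Take logs: α = ln 0.66 / ln(13506/25000) ≈ 0.674821.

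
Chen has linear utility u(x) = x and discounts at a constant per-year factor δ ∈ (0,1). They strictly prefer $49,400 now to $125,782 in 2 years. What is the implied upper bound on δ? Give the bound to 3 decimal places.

δ < 0.627

Under u(x) = x this choice says 49400 > δ^2·125782.
So δ^2 < 49400/125782 = 0.39274; taking the square root of both positive sides preserves the inequality.
δ < 0.39274^(1/2) = 0.627.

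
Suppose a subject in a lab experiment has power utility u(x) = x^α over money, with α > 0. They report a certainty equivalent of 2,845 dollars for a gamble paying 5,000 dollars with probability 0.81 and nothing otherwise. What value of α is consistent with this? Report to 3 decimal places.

α ≈ 0.374

Since u(0) = 0, the lottery's EU is 0.81·5000^α.
Equating: 2845^α = 0.81·5000^α, i.e. 0.5690^α = 0.81.
α = ln(0.81) / ln(2845/5000) = -0.210721/-0.563875 ≈ 0.374.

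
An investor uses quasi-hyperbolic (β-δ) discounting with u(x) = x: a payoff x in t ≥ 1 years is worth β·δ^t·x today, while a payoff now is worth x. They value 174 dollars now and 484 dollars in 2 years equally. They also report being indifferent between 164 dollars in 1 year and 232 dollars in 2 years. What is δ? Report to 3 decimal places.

δ ≈ 0.707

From the later pair, β·δ^1·164 = β·δ^2·232; dividing through, δ = 164/232 = 0.70690.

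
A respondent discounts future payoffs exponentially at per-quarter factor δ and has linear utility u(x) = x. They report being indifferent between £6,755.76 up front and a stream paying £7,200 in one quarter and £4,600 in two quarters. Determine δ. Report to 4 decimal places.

δ ≈ 0.6600

Equating present values: 6755.76 = 7200δ + 4600δ².
That is, 4600δ² + 7200δ − 6755.76 = 0, a quadratic in δ.
By the quadratic formula (taking the positive root), δ = (−7200 + √176145984.00) / 9200 ≈ 0.6600.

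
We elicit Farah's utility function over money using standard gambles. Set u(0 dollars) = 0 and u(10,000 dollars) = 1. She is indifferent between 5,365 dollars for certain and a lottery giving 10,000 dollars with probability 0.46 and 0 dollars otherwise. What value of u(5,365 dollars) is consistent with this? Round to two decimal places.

By the standard-gamble method, u(5,365 dollars) is just the indifference probability on the best outcome: 0.46.

0.46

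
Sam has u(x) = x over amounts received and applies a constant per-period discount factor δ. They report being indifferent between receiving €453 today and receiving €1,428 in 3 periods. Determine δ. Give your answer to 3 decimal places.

Equating discounted utilities: u(453) = δ^3·u(1428) ⇒ δ^3 = u(453)/u(1428).
With u(x) = x: δ^3 = 453/1428 = 0.31723.
So δ = 0.31723^(1/3) ≈ 0.682.

δ ≈ 0.682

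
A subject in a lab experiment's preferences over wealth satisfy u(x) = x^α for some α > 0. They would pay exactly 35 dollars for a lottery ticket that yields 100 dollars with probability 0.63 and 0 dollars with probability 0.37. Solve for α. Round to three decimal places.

α ≈ 0.440

The lottery's expected utility is 0.63·u(100) + 0.37·u(0) = 0.63·100^α (since u(0) = 0 for α > 0).
Setting u(35) equal to that: 35^α = 0.63·100^α ⇒ (35/100)^α = 0.63.
α = ln(0.63) / ln(35/100) = -0.462035/-1.049822 ≈ 0.440.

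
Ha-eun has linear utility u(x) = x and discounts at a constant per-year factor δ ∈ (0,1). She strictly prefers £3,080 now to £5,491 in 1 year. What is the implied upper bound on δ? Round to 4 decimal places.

Comparing present values: 3080 > δ·5491.
Dividing through by 5491 gives δ < 0.56092.

δ < 0.5609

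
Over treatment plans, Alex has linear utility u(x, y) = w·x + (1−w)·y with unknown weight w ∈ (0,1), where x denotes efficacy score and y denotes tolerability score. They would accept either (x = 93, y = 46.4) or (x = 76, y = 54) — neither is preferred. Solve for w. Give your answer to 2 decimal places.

w = 0.31

u(93,46.4) = u(76,54) means w·93 + (1−w)·46.4 = w·76 + (1−w)·54.
w·(93−76) = (1−w)·(54−46.4), i.e. w·17 = (1−w)·7.6.
Hence w = 7.6/(17+7.6) = 7.6/24.6 = 0.31.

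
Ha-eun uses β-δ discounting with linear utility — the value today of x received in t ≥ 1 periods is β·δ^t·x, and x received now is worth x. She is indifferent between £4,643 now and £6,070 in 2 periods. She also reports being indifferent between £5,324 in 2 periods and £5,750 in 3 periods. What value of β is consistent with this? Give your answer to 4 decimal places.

From the later pair, β·δ^2·5324 = β·δ^3·5750; dividing through, δ = 5324/5750 = 0.92591.
Substituting δ into 4643 = β·δ^2·6070: β = 4643/(5203.902) ≈ 0.8922.

β ≈ 0.8922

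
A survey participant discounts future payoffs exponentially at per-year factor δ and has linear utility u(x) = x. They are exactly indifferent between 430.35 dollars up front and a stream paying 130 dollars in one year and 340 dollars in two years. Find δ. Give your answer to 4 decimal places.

δ ≈ 0.9500

Present value of the stream is 130·δ + 340·δ². Indifference gives 130δ + 340δ² = 430.35.
Rearranged: 340δ² + 130δ − 430.35 = 0.
δ = (−130 + √(130² + 4·340·430.35)) / (2·340) = (−130 + √602176.00) / 680 ≈ 0.9500.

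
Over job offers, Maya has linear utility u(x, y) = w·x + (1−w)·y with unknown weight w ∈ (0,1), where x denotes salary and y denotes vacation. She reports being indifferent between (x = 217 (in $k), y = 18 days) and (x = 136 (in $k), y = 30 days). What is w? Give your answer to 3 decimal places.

w = 0.129

Indifference: w·217 + (1−w)·18 = w·136 + (1−w)·30.
Rearranging, 81·w − 12·(1−w) = 0.
So w/(1−w) = 12/81 = 0.1481, giving w = 12/(81+12) = 0.129.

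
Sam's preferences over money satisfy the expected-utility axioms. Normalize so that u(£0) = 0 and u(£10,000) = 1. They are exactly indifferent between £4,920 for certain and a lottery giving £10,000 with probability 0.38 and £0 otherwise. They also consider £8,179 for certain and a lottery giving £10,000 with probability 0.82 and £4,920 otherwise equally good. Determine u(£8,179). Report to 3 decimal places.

0.888

The first gamble pins u(£4,920): it must equal 0.38·1 + 0.62·0 = 0.38.
Then u(£8,179) = 0.82·u(£10,000) + 0.18·u(£4,920) = 0.82·1.00 + 0.18·0.38 = 0.8884.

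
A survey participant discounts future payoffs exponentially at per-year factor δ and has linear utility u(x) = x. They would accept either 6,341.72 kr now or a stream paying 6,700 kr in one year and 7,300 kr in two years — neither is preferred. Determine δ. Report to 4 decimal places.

δ ≈ 0.5800

Equating present values: 6341.72 = 6700δ + 7300δ².
That is, 7300δ² + 6700δ − 6341.72 = 0, a quadratic in δ.
By the quadratic formula (taking the positive root), δ = (−6700 + √230068224.00) / 14600 ≈ 0.5800.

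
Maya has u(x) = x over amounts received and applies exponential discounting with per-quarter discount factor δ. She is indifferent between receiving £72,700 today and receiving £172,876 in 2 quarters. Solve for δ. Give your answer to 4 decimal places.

Equating discounted utilities: u(72700) = δ^2·u(172876) ⇒ δ^2 = u(72700)/u(172876).
With u(x) = x: δ^2 = 72700/172876 = 0.42053.
Taking the square root: δ = 0.42053^(1/2) ≈ 0.6485.

δ ≈ 0.6485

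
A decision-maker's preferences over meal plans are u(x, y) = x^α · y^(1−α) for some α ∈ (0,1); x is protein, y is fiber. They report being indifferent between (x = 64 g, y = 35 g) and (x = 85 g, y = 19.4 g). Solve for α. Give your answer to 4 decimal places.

Indifference: 64^α · 35^(1−α) = 85^α · 19.4^(1−α).
Rearrange to (64/85)^α = (19.4/35)^(1−α) and take logs: α·-0.2837682 = (1−α)·-0.5900750.
With A = -0.2837682 and B = -0.5900750: α·A = (1−α)·B, so α = B/(A+B) = -0.5900750/-0.8738432 ≈ 0.6753.

α ≈ 0.6753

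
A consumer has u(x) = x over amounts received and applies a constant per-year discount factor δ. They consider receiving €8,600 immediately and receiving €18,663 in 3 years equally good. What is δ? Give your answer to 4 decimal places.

δ ≈ 0.7724

Indifference means u(8600) = δ^3 · u(18663), so δ^3 = u(8600)/u(18663).
With u(x) = x: δ^3 = 8600/18663 = 0.46080.
Hence δ = (0.46080)^(1/3) = 0.772394.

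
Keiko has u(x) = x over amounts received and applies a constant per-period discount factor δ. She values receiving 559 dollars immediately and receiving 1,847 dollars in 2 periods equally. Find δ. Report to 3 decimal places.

δ ≈ 0.550

Indifference means u(559) = δ^2 · u(1847), so δ^2 = u(559)/u(1847).
With u(x) = x: δ^2 = 559/1847 = 0.30265.
So δ = 0.30265^(1/2) ≈ 0.550.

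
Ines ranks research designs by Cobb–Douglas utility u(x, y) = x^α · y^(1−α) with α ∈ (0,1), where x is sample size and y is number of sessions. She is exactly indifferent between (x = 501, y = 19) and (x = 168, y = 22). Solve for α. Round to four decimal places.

α ≈ 0.1183

Set the two utilities equal: 501^α·19^(1−α) = 168^α·22^(1−α).
Rearrange to (501/168)^α = (22/19)^(1−α) and take logs: α·1.0926421 = (1−α)·0.1466035.
With A = 1.0926421 and B = 0.1466035: α·A = (1−α)·B, so α = B/(A+B) = 0.1466035/1.2392456 ≈ 0.1183.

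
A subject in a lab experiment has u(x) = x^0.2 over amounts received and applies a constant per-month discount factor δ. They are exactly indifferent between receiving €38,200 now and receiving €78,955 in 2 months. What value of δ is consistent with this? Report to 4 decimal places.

δ ≈ 0.9300

The payoff in 2 months is discounted by δ^2, so u(38200) = δ^2·u(78955) and δ^2 = u(38200)/u(78955).
Since u(x) = x^0.2, δ^2 = (38200/78955)^0.2 = 0.48382^0.2 = 0.86484.
Taking the square root: δ = 0.86484^(1/2) ≈ 0.9300.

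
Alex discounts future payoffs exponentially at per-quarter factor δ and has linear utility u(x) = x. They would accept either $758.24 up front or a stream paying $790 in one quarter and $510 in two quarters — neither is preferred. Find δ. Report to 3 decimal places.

δ ≈ 0.670

Equating present values: 758.24 = 790δ + 510δ².
Rearranged: 510δ² + 790δ − 758.24 = 0.
The positive root is δ = [−790 + √(790² + 4·510·758.24)] / (2·510) = (−790 + 1473.401)/1020 ≈ 0.670.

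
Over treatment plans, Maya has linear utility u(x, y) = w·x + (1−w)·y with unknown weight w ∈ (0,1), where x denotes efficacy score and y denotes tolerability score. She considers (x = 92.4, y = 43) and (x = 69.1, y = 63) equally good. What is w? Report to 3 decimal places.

Equating utilities: w·92.4 + (1−w)·43 = w·69.1 + (1−w)·63.
Rearranging, 23.3·w − 20·(1−w) = 0.
So w/(1−w) = 20/23.3 = 0.8584, giving w = 20/(23.3+20) = 0.462.

w = 0.462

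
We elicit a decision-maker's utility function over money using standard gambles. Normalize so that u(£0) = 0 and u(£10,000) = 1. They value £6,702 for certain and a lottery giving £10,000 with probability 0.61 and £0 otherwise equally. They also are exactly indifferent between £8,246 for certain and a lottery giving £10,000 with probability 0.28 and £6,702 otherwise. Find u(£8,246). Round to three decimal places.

First, u(£6,702) = 0.61·u(£10,000) + 0.39·u(£0) = 0.61.
The second indifference gives u(£8,246) = 0.28·u(£10,000) + 0.72·u(£6,702) = 0.28·1.00 + 0.72·0.61 = 0.7192.

0.719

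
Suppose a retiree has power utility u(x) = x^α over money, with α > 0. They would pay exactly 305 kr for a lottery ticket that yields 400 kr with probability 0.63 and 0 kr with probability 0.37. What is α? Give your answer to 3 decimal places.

The lottery's expected utility is 0.63·u(400) + 0.37·u(0) = 0.63·400^α (since u(0) = 0 for α > 0).
Indifference: 305^α = 0.63·400^α, so (305/400)^α = 0.63.
Taking logs: α·ln(305/400) = ln(0.63), so α = -0.462035 / -0.271153 ≈ 1.704.

α ≈ 1.704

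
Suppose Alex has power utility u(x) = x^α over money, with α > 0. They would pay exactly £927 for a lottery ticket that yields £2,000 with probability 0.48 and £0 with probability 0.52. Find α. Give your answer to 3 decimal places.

α ≈ 0.955

The lottery's expected utility is 0.48·u(2000) + 0.52·u(0) = 0.48·2000^α (since u(0) = 0 for α > 0).
Equating: 927^α = 0.48·2000^α, i.e. 0.4635^α = 0.48.
Take logs: α = ln 0.48 / ln(927/2000) ≈ 0.95451.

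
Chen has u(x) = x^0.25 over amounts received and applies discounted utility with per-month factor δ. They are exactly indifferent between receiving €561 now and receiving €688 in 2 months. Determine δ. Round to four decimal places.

δ ≈ 0.9748

Equating discounted utilities: u(561) = δ^2·u(688) ⇒ δ^2 = u(561)/u(688).
With u(x) = x^0.25: δ^2 = 561^0.25/688^0.25 = (561/688)^0.25 = 0.95026.
So δ = 0.95026^(1/2) ≈ 0.9748.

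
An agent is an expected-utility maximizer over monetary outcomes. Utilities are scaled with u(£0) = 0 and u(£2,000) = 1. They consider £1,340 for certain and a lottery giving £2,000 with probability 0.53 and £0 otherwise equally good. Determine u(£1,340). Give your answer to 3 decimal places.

The indifference gives u(£1,340) = 0.53·u(£2,000) + 0.47·u(£0) = 0.53·1 + 0.47·0 = 0.53.

0.530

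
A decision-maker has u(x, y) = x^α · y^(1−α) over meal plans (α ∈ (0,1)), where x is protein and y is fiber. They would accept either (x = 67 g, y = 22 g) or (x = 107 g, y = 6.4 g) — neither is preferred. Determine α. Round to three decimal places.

Indifference: 67^α · 22^(1−α) = 107^α · 6.4^(1−α).
Taking logs: α·ln 67 + (1−α)·ln 22 = α·ln 107 + (1−α)·ln 6.4, i.e. α·-0.468136 = (1−α)·-1.234744.
Thus α·(-1.702880) = -1.234744, so α = -1.234744/-1.702880 ≈ 0.725.

α ≈ 0.725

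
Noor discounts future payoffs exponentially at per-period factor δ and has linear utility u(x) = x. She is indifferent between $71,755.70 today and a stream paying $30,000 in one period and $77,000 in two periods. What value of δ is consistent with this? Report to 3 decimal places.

The stream is worth 30000δ + 77000δ² today, so 30000δ + 77000δ² = 71755.70.
That is, 77000δ² + 30000δ − 71755.70 = 0, a quadratic in δ.
The positive root is δ = [−30000 + √(30000² + 4·77000·71755.70)] / (2·77000) = (−30000 + 151660.000)/154000 ≈ 0.790.

δ ≈ 0.790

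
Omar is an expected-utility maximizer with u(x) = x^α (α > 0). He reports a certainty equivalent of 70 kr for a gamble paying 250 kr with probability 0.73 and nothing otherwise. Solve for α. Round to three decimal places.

EU(lottery) = 0.73·250^α + 0.27·0 = 0.73·250^α.
Indifference: 70^α = 0.73·250^α, so (70/250)^α = 0.73.
Take logs: α = ln 0.73 / ln(70/250) ≈ 0.24723.

α ≈ 0.247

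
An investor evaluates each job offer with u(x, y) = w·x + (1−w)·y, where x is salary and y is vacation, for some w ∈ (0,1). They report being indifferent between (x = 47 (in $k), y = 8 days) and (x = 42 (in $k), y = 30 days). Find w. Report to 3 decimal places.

u(47,8) = u(42,30) means w·47 + (1−w)·8 = w·42 + (1−w)·30.
Rearranging, 5·w − 22·(1−w) = 0.
The marginal rate of substitution is 22/5, so w = 22/(5+22) = 0.815.

w = 0.815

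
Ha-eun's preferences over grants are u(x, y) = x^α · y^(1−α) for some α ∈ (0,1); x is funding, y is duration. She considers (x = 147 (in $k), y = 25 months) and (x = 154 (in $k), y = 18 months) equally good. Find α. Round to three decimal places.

Set the two utilities equal: 147^α·25^(1−α) = 154^α·18^(1−α).
Rearrange to (147/154)^α = (18/25)^(1−α) and take logs: α·-0.046520 = (1−α)·-0.328504.
So α/(1−α) = (-0.328504)/(-0.046520) = 7.061565, and α = 7.061565/8.061565 ≈ 0.876.

α ≈ 0.876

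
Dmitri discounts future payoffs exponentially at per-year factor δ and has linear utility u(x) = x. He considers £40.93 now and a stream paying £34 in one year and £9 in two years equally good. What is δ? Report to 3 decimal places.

δ ≈ 0.960

Present value of the stream is 34·δ + 9·δ². Indifference gives 34δ + 9δ² = 40.93.
So 9δ² + 34δ − 40.93 = 0.
δ = (−34 + √(34² + 4·9·40.93)) / (2·9) = (−34 + √2629.48) / 18 ≈ 0.960.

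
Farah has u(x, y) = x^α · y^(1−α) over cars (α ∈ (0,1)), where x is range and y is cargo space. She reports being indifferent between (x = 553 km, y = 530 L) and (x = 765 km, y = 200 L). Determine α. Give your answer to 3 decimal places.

Indifference: 553^α · 530^(1−α) = 765^α · 200^(1−α).
Rearrange to (553/765)^α = (200/530)^(1−α) and take logs: α·-0.324518 = (1−α)·-0.974560.
Thus α·(-1.299078) = -0.974560, so α = -0.974560/-1.299078 ≈ 0.750.

α ≈ 0.750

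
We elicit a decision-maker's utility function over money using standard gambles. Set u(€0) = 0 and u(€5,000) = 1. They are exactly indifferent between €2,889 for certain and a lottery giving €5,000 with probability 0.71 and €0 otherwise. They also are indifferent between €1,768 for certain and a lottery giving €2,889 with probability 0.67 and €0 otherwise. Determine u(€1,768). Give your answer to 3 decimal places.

0.476

The first gamble pins u(€2,889): it must equal 0.71·1 + 0.29·0 = 0.71.
Then u(€1,768) = 0.67·u(€2,889) + 0.33·u(€0) = 0.67·0.71 + 0.33·0.00 = 0.4757.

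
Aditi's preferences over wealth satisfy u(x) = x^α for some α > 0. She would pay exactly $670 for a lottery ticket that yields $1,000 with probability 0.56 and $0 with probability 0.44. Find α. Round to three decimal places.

Since u(0) = 0, the lottery's EU is 0.56·1000^α.
Setting u(670) equal to that: 670^α = 0.56·1000^α ⇒ (670/1000)^α = 0.56.
Take logs: α = ln 0.56 / ln(670/1000) ≈ 1.44782.

α ≈ 1.448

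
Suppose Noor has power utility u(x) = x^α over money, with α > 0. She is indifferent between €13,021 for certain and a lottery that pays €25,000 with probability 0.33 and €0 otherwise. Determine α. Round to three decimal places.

α ≈ 1.700

Since u(0) = 0, the lottery's EU is 0.33·25000^α.
Setting u(13021) equal to that: 13021^α = 0.33·25000^α ⇒ (13021/25000)^α = 0.33.
α = ln(0.33) / ln(13021/25000) = -1.108663/-0.652312 ≈ 1.700.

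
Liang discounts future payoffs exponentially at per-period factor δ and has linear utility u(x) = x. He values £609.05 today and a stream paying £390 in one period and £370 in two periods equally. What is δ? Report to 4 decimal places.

δ ≈ 0.8600

Present value of the stream is 390·δ + 370·δ². Indifference gives 390δ + 370δ² = 609.05.
That is, 370δ² + 390δ − 609.05 = 0, a quadratic in δ.
δ = (−390 + √(390² + 4·370·609.05)) / (2·370) = (−390 + √1053494.00) / 740 ≈ 0.8600.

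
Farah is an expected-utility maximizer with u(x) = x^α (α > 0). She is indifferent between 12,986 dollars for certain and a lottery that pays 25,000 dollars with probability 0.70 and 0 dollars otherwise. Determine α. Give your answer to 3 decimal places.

The lottery's expected utility is 0.70·u(25000) + 0.30·u(0) = 0.70·25000^α (since u(0) = 0 for α > 0).
Indifference: 12986^α = 0.70·25000^α, so (12986/25000)^α = 0.70.
α = ln(0.70) / ln(12986/25000) = -0.356675/-0.655004 ≈ 0.545.

α ≈ 0.545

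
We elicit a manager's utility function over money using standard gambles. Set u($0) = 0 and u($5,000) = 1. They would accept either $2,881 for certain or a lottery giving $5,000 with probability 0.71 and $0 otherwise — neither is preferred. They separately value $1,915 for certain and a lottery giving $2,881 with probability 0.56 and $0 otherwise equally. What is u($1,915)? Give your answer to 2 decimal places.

First, u($2,881) = 0.71·u($5,000) + 0.29·u($0) = 0.71.
Chaining: u($1,915) = 0.56·0.71 + 0.44·0.00 = 0.3976.

0.40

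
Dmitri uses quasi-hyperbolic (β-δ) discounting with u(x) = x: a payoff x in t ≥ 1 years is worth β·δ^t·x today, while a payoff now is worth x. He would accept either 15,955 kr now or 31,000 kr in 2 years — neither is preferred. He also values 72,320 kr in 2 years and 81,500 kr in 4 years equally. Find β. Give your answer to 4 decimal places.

β ≈ 0.5800

Both payoffs in the second observation are in the future, so β drops out: δ^2·72320 = δ^4·81500 ⇒ δ^2 = 72320/81500 = 0.88736, so δ = 0.94200.
The first indifference: 15955 = β·δ^2·31000, so β = 15955/(δ^2·31000) = 15955/(0.88736·31000) ≈ 0.5800.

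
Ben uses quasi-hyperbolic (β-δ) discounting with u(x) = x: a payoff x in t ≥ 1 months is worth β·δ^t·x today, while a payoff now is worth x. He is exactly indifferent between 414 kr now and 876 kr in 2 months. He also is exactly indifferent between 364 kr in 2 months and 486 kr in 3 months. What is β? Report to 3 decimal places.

The second indifference involves only future payoffs, so β cancels: β·δ^2·364 = β·δ^3·486, giving δ = 364/486 = 0.74897.
Now use the now-vs-future pair: 414 = β·δ^2·876 gives β = 414/(0.56096·876) ≈ 0.842.

β ≈ 0.842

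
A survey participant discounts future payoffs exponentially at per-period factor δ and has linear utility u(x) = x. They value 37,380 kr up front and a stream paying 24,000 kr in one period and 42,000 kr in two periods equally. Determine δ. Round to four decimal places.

δ ≈ 0.7000

The stream is worth 24000δ + 42000δ² today, so 24000δ + 42000δ² = 37380.
That is, 42000δ² + 24000δ − 37380 = 0, a quadratic in δ.
By the quadratic formula (taking the positive root), δ = (−24000 + √6855840000.00) / 84000 ≈ 0.7000.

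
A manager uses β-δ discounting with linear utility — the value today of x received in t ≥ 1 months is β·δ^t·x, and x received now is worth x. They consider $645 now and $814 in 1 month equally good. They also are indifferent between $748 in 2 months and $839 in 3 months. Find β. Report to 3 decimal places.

Both payoffs in the second observation are in the future, so β drops out: δ^2·748 = δ^3·839 ⇒ δ = 748/839 = 0.89154.
The first indifference: 645 = β·δ·814, so β = 645/(δ·814) = 645/(0.89154·814) ≈ 0.889.

β ≈ 0.889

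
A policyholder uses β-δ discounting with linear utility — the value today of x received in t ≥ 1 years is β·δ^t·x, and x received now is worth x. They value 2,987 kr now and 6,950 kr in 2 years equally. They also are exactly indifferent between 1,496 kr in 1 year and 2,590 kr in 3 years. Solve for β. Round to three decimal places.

The second indifference involves only future payoffs, so β cancels: β·δ^1·1496 = β·δ^3·2590, giving δ^2 = 1496/2590 = 0.57761, so δ = 0.76000.
The first indifference: 2987 = β·δ^2·6950, so β = 2987/(δ^2·6950) = 2987/(0.57761·6950) ≈ 0.744.

β ≈ 0.744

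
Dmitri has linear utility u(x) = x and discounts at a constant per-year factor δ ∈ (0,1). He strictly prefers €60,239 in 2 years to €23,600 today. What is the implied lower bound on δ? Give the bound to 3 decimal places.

δ > 0.626

Comparing present values: 23600 < δ^2·60239.
Hence δ^2 > 23600/60239 = 0.39177, and x ↦ x^(1/2) is increasing on (0,∞).
δ > 0.39177^(1/2) = 0.626.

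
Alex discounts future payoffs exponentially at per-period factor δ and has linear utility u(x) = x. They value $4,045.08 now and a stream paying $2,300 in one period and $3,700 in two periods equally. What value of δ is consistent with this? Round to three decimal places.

δ ≈ 0.780

The stream is worth 2300δ + 3700δ² today, so 2300δ + 3700δ² = 4045.08.
That is, 3700δ² + 2300δ − 4045.08 = 0, a quadratic in δ.
By the quadratic formula (taking the positive root), δ = (−2300 + √65157184.00) / 7400 ≈ 0.780.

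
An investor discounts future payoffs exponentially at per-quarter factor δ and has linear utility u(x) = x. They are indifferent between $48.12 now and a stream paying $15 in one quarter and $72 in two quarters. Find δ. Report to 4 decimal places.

δ ≈ 0.7200

Equating present values: 48.12 = 15δ + 72δ².
So 72δ² + 15δ − 48.12 = 0.
By the quadratic formula (taking the positive root), δ = (−15 + √14083.56) / 144 ≈ 0.7200.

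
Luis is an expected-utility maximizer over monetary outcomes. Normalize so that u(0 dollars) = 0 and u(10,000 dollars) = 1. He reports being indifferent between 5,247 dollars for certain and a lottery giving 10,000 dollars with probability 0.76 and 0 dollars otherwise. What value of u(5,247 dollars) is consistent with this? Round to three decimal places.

0.760

By the standard-gamble method, u(5,247 dollars) is just the indifference probability on the best outcome: 0.76.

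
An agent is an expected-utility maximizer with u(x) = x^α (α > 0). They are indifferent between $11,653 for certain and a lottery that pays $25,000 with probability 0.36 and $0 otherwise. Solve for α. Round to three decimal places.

The lottery's expected utility is 0.36·u(25000) + 0.64·u(0) = 0.36·25000^α (since u(0) = 0 for α > 0).
Indifference: 11653^α = 0.36·25000^α, so (11653/25000)^α = 0.36.
Take logs: α = ln 0.36 / ln(11653/25000) ≈ 1.33844.

α ≈ 1.338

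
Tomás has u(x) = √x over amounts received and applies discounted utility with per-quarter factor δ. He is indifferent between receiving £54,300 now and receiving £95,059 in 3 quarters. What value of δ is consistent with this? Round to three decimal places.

δ ≈ 0.911

The payoff in 3 quarters is discounted by δ^3, so u(54300) = δ^3·u(95059) and δ^3 = u(54300)/u(95059).
With u(x) = √x: δ^3 = √54300/√95059 = √(54300/95059) = 0.75579.
Taking the cube root: δ = 0.75579^(1/3) ≈ 0.911.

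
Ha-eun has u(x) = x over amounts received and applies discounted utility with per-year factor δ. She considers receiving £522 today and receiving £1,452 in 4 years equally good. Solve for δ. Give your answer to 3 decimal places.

δ ≈ 0.774

Indifference means u(522) = δ^4 · u(1452), so δ^4 = u(522)/u(1452).
With u(x) = x: δ^4 = 522/1452 = 0.35950.
So δ = 0.35950^(1/4) ≈ 0.774.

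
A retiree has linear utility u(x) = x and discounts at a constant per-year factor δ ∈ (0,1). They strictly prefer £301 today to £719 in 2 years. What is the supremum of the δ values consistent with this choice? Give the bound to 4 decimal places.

Comparing present values: 301 > δ^2·719.
Dividing by 719: δ^2 < 0.41864. Both sides are positive, so the square root keeps the direction.
δ < (301/719)^(1/2) ≈ 0.6470.

δ < 0.6470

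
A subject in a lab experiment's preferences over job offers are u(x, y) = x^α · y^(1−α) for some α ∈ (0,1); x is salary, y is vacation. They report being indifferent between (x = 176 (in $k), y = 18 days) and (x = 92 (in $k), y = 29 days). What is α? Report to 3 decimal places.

α ≈ 0.424

Indifference: 176^α · 18^(1−α) = 92^α · 29^(1−α).
Rearrange to (176/92)^α = (29/18)^(1−α) and take logs: α·0.648695 = (1−α)·0.476924.
Thus α·(1.125619) = 0.476924, so α = 0.476924/1.125619 ≈ 0.424.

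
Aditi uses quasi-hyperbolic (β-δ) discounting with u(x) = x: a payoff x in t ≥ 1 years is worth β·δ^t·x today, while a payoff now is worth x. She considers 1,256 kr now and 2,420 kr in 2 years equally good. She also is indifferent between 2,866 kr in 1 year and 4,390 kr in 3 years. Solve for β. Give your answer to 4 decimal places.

From the later pair, β·δ^1·2866 = β·δ^3·4390; dividing through, δ^2 = 2866/4390 = 0.65285, so δ = 0.80799.
Now use the now-vs-future pair: 1256 = β·δ^2·2420 gives β = 1256/(0.65285·2420) ≈ 0.7950.

β ≈ 0.7950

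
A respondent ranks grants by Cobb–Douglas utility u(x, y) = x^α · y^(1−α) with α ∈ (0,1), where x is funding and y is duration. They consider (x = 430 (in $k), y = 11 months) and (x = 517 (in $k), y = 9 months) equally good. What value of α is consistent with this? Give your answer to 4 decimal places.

Set the two utilities equal: 430^α·11^(1−α) = 517^α·9^(1−α).
Taking logs: α·ln 430 + (1−α)·ln 11 = α·ln 517 + (1−α)·ln 9, i.e. α·-0.1842577 = (1−α)·-0.2006707.
Thus α·(-0.3849284) = -0.2006707, so α = -0.2006707/-0.3849284 ≈ 0.5213.

α ≈ 0.5213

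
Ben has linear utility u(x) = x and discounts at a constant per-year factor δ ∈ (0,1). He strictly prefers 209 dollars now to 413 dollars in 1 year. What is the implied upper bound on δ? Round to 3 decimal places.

δ < 0.506

Comparing present values: 209 > δ·413.
Dividing through by 413 gives δ < 0.50605.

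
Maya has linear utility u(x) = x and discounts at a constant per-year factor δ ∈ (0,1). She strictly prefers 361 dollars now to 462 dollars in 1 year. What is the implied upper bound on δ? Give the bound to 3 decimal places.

δ < 0.781

Under u(x) = x this choice says 361 > δ·462.
Dividing through by 462 gives δ < 0.78139.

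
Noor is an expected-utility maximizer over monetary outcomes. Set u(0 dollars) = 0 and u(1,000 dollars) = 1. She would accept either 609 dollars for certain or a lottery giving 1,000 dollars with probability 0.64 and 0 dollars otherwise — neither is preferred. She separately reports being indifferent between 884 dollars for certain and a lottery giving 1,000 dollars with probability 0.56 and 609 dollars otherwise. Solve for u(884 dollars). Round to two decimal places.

0.84

From the first indifference, u(609 dollars) = 0.64·u(1,000 dollars) + 0.36·u(0 dollars) = 0.64·1 + 0.36·0 = 0.64.
The second indifference gives u(884 dollars) = 0.56·u(1,000 dollars) + 0.44·u(609 dollars) = 0.56·1.00 + 0.44·0.64 = 0.8416.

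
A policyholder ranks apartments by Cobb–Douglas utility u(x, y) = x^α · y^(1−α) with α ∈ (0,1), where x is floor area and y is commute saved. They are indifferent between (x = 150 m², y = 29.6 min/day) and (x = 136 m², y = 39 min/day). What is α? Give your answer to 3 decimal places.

The Cobb–Douglas utilities coincide, so 150^α·29.6^(1−α) = 136^α·39^(1−α).
Taking logs: α·ln 150 + (1−α)·ln 29.6 = α·ln 136 + (1−α)·ln 39, i.e. α·0.097980 = (1−α)·0.275787.
So α/(1−α) = (0.275787)/(0.097980) = 2.814727, and α = 2.814727/3.814727 ≈ 0.738.

α ≈ 0.738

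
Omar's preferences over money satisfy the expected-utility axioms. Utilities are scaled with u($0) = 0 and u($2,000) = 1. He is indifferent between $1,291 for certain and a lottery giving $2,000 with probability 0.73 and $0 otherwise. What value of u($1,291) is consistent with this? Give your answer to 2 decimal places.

0.73

The indifference gives u($1,291) = 0.73·u($2,000) + 0.27·u($0) = 0.73·1 + 0.27·0 = 0.73.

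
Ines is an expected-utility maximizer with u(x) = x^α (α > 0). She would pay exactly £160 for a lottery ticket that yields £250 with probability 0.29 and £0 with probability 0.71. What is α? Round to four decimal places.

α ≈ 2.7737

EU(lottery) = 0.29·250^α + 0.71·0 = 0.29·250^α.
Setting u(160) equal to that: 160^α = 0.29·250^α ⇒ (160/250)^α = 0.29.
α = ln(0.29) / ln(160/250) = -1.2378744/-0.4462871 ≈ 2.7737.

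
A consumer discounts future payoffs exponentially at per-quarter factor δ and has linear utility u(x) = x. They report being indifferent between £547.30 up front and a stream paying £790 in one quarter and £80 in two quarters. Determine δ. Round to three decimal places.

δ ≈ 0.650

Present value of the stream is 790·δ + 80·δ². Indifference gives 790δ + 80δ² = 547.30.
Rearranged: 80δ² + 790δ − 547.30 = 0.
By the quadratic formula (taking the positive root), δ = (−790 + √799236.00) / 160 ≈ 0.650.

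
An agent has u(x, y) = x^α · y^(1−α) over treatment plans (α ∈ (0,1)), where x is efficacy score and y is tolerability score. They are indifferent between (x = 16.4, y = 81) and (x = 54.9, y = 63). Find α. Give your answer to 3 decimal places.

Set the two utilities equal: 16.4^α·81^(1−α) = 54.9^α·63^(1−α).
(16.4/54.9)^α = (63/81)^(1−α); take logs: α·ln(16.4/54.9) = (1−α)·ln(63/81), i.e. α·-1.208232 = (1−α)·-0.251314.
So α/(1−α) = (-0.251314)/(-1.208232) = 0.208001, and α = 0.208001/1.208001 ≈ 0.172.

α ≈ 0.172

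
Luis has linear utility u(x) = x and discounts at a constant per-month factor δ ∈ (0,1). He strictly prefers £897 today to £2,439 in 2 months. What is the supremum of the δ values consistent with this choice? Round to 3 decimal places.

The preference means 897 > δ^2·2439.
Dividing by 2439: δ^2 < 0.36777. Both sides are positive, so the square root keeps the direction.
δ < (897/2439)^(1/2) ≈ 0.606.

δ < 0.606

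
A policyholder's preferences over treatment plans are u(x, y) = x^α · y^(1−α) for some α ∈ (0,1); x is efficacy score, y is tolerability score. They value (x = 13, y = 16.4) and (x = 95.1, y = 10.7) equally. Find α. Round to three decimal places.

Indifference: 13^α · 16.4^(1−α) = 95.1^α · 10.7^(1−α).
Taking logs: α·ln 13 + (1−α)·ln 16.4 = α·ln 95.1 + (1−α)·ln 10.7, i.e. α·-1.989980 = (1−α)·-0.427038.
Thus α·(-2.417018) = -0.427038, so α = -0.427038/-2.417018 ≈ 0.177.

α ≈ 0.177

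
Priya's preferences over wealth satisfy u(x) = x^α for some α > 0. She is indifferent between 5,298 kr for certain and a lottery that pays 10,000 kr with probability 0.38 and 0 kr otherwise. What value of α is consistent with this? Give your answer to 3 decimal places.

Since u(0) = 0, the lottery's EU is 0.38·10000^α.
Equating: 5298^α = 0.38·10000^α, i.e. 0.5298^α = 0.38.
Taking logs: α·ln(5298/10000) = ln(0.38), so α = -0.967584 / -0.635256 ≈ 1.523.

α ≈ 1.523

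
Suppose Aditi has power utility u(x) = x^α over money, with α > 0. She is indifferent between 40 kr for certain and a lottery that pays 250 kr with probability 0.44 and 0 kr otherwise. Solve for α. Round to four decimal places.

Since u(0) = 0, the lottery's EU is 0.44·250^α.
Indifference: 40^α = 0.44·250^α, so (40/250)^α = 0.44.
α = ln(0.44) / ln(40/250) = -0.8209806/-1.8325815 ≈ 0.4480.

α ≈ 0.4480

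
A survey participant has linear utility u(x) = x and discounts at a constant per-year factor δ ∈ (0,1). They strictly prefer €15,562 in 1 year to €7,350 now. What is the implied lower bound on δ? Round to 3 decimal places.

δ > 0.472

Under u(x) = x this choice says 7350 < δ·15562.
So δ > 7350/15562 = 0.47230.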